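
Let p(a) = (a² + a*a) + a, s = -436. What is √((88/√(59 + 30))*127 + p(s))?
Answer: 2*√(752011819 + 248666*√89)/89 ≈ 617.20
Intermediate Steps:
p(a) = a + 2*a² (p(a) = (a² + a²) + a = 2*a² + a = a + 2*a²)
√((88/√(59 + 30))*127 + p(s)) = √((88/√(59 + 30))*127 - 436*(1 + 2*(-436))) = √((88/√89)*127 - 436*(1 - 872)) = √(((√89/89)*88)*127 - 436*(-871)) = √((88*√89/89)*127 + 379756) = √(11176*√89/89 + 379756) = √(379756 + 11176*√89/89)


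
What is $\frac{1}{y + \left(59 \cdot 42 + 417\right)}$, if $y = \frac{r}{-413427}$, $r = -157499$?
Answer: $\frac{413427}{1197028664} \approx 0.00034538$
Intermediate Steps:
$y = \frac{157499}{413427}$ ($y = - \frac{157499}{-413427} = \left(-157499\right) \left(- \frac{1}{413427}\right) = \frac{157499}{413427} \approx 0.38096$)
$\frac{1}{y + \left(59 \cdot 42 + 417\right)} = \frac{1}{\frac{157499}{413427} + \left(59 \cdot 42 + 417\right)} = \frac{1}{\frac{157499}{413427} + \left(2478 + 417\right)} = \frac{1}{\frac{157499}{413427} + 2895} = \frac{1}{\frac{1197028664}{413427}} = \frac{413427}{1197028664}$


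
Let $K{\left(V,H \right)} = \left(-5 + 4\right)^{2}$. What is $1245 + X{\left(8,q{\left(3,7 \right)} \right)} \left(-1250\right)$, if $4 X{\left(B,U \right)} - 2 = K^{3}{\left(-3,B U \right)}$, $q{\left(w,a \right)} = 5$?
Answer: $\frac{615}{2} \approx 307.5$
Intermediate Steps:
$K{\left(V,H \right)} = 1$ ($K{\left(V,H \right)} = \left(-1\right)^{2} = 1$)
$X{\left(B,U \right)} = \frac{3}{4}$ ($X{\left(B,U \right)} = \frac{1}{2} + \frac{1^{3}}{4} = \frac{1}{2} + \frac{1}{4} \cdot 1 = \frac{1}{2} + \frac{1}{4} = \frac{3}{4}$)
$1245 + X{\left(8,q{\left(3,7 \right)} \right)} \left(-1250\right) = 1245 + \frac{3}{4} \left(-1250\right) = 1245 - \frac{1875}{2} = \frac{615}{2}$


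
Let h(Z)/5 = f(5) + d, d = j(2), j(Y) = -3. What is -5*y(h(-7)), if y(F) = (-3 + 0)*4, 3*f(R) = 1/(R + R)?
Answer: 60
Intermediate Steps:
f(R) = 1/(6*R) (f(R) = 1/(3*(R + R)) = 1/(3*((2*R))) = (1/(2*R))/3 = 1/(6*R))
d = -3
h(Z) = -89/6 (h(Z) = 5*((⅙)/5 - 3) = 5*((⅙)*(⅕) - 3) = 5*(1/30 - 3) = 5*(-89/30) = -89/6)
y(F) = -12 (y(F) = -3*4 = -12)
-5*y(h(-7)) = -5*(-12) = 60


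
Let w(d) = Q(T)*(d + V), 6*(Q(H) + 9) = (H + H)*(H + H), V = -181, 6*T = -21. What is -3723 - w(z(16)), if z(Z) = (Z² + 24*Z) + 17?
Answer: -9979/3 ≈ -3326.3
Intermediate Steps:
T = -7/2 (T = (⅙)*(-21) = -7/2 ≈ -3.5000)
z(Z) = 17 + Z² + 24*Z
Q(H) = -9 + 2*H²/3 (Q(H) = -9 + ((H + H)*(H + H))/6 = -9 + ((2*H)*(2*H))/6 = -9 + (4*H²)/6 = -9 + 2*H²/3)
w(d) = 905/6 - 5*d/6 (w(d) = (-9 + 2*(-7/2)²/3)*(d - 181) = (-9 + (⅔)*(49/4))*(-181 + d) = (-9 + 49/6)*(-181 + d) = -5*(-181 + d)/6 = 905/6 - 5*d/6)
-3723 - w(z(16)) = -3723 - (905/6 - 5*(17 + 16² + 24*16)/6) = -3723 - (905/6 - 5*(17 + 256 + 384)/6) = -3723 - (905/6 - ⅚*657) = -3723 - (905/6 - 1095/2) = -3723 - 1*(-1190/3) = -3723 + 1190/3 = -9979/3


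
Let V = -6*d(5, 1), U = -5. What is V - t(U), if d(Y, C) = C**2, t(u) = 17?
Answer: -23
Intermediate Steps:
V = -6 (V = -6*1**2 = -6*1 = -6)
V - t(U) = -6 - 1*17 = -6 - 17 = -23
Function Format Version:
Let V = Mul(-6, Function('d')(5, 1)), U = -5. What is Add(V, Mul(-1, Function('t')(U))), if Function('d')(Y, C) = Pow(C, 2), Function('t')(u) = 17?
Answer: -23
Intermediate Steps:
V = -6 (V = Mul(-6, Pow(1, 2)) = Mul(-6, 1) = -6)
Add(V, Mul(-1, Function('t')(U))) = Add(-6, Mul(-1, 17)) = Add(-6, -17) = -23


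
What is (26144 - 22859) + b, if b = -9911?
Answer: -6626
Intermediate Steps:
(26144 - 22859) + b = (26144 - 22859) - 9911 = 3285 - 9911 = -6626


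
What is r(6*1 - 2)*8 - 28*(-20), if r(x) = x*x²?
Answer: 1072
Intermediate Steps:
r(x) = x³
r(6*1 - 2)*8 - 28*(-20) = (6*1 - 2)³*8 - 28*(-20) = (6 - 2)³*8 + 560 = 4³*8 + 560 = 64*8 + 560 = 512 + 560 = 1072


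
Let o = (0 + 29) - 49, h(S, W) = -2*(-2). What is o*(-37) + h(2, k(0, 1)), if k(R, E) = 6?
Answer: 744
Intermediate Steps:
h(S, W) = 4
o = -20 (o = 29 - 49 = -20)
o*(-37) + h(2, k(0, 1)) = -20*(-37) + 4 = 740 + 4 = 744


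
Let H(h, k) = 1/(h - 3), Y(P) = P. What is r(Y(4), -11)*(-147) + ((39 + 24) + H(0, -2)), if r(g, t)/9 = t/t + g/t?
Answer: -25715/33 ≈ -779.24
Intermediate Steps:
H(h, k) = 1/(-3 + h)
r(g, t) = 9 + 9*g/t (r(g, t) = 9*(t/t + g/t) = 9*(1 + g/t) = 9 + 9*g/t)
r(Y(4), -11)*(-147) + ((39 + 24) + H(0, -2)) = (9 + 9*4/(-11))*(-147) + ((39 + 24) + 1/(-3 + 0)) = (9 + 9*4*(-1/11))*(-147) + (63 + 1/(-3)) = (9 - 36/11)*(-147) + (63 - ⅓) = (63/11)*(-147) + 188/3 = -9261/11 + 188/3 = -25715/33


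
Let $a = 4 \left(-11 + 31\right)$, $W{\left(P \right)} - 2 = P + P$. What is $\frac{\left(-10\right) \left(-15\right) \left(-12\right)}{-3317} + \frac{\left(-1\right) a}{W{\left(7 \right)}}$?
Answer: $- \frac{14785}{3317} \approx -4.4573$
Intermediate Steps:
$W{\left(P \right)} = 2 + 2 P$ ($W{\left(P \right)} = 2 + \left(P + P\right) = 2 + 2 P$)
$a = 80$ ($a = 4 \cdot 20 = 80$)
$\frac{\left(-10\right) \left(-15\right) \left(-12\right)}{-3317} + \frac{\left(-1\right) a}{W{\left(7 \right)}} = \frac{\left(-10\right) \left(-15\right) \left(-12\right)}{-3317} + \frac{\left(-1\right) 80}{2 + 2 \cdot 7} = 150 \left(-12\right) \left(- \frac{1}{3317}\right) - \frac{80}{2 + 14} = \left(-1800\right) \left(- \frac{1}{3317}\right) - \frac{80}{16} = \frac{1800}{3317} - 5 = - \frac{14785}{3317}$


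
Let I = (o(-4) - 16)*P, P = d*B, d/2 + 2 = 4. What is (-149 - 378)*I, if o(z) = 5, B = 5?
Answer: 115940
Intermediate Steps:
d = 4 (d = -4 + 2*4 = -4 + 8 = 4)
P = 20 (P = 4*5 = 20)
I = -220 (I = (5 - 16)*20 = -11*20 = -220)
(-149 - 378)*I = (-149 - 378)*(-220) = -527*(-220) = 115940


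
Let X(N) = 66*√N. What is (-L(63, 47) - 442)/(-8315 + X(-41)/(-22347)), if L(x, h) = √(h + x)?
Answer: 203929695823230/3836369730269069 + 461379402315*√110/3836369730269069 - 72434076*I*√41/3836369730269069 - 163878*I*√4510/3836369730269069 ≈ 0.054418 - 1.2377e-7*I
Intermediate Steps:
(-L(63, 47) - 442)/(-8315 + X(-41)/(-22347)) = (-√(47 + 63) - 442)/(-8315 + (66*√(-41))/(-22347)) = (-√110 - 442)/(-8315 + (66*(I*√41))*(-1/22347)) = (-442 - √110)/(-8315 + (66*I*√41)*(-1/22347)) = (-442 - √110)/(-8315 - 22*I*√41/7449)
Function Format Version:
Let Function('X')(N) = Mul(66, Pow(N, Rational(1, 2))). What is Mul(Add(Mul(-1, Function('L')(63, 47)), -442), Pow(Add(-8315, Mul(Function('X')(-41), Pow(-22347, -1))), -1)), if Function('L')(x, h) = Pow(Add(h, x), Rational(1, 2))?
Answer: Add(Rational(203929695823230, 3836369730269069), Mul(Rational(461379402315, 3836369730269069), Pow(110, Rational(1, 2))), Mul(Rational(-72434076, 3836369730269069), I, Pow(41, Rational(1, 2))), Mul(Rational(-163878, 3836369730269069), I, Pow(4510, Rational(1, 2)))) ≈ Add(0.054418, Mul(-1.2377e-7, I))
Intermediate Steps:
Mul(Add(Mul(-1, Function('L')(63, 47)), -442), Pow(Add(-8315, Mul(Function('X')(-41), Pow(-22347, -1))), -1)) = Mul(Add(Mul(-1, Pow(Add(47, 63), Rational(1, 2))), -442), Pow(Add(-8315, Mul(Mul(66, Pow(-41, Rational(1, 2))), Pow(-22347, -1))), -1)) = Mul(Add(Mul(-1, Pow(110, Rational(1, 2))), -442), Pow(Add(-8315, Mul(Mul(66, Mul(I, Pow(41, Rational(1, 2)))), Rational(-1, 22347))), -1)) = Mul(Add(-442, Mul(-1, Pow(110, Rational(1, 2)))), Pow(Add(-8315, Mul(Mul(66, I, Pow(41, Rational(1, 2))), Rational(-1, 22347))), -1)) = Mul(Add(-442, Mul(-1, Pow(110, Rational(1, 2)))), Pow(Add(-8315, Mul(Rational(-22, 7449), I, Pow(41, Rational(1, 2)))), -1)) = Mul(Pow(Add(-8315, Mul(Rational(-22, 7449), I, Pow(41, Rational(1, 2)))), -1), Add(-442, Mul(-1, Pow(110, Rational(1, 2)))))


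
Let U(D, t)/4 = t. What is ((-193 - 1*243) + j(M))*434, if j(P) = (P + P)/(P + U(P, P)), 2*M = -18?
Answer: -945252/5 ≈ -1.8905e+5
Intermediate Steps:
M = -9 (M = (1/2)*(-18) = -9)
U(D, t) = 4*t
j(P) = 2/5 (j(P) = (P + P)/(P + 4*P) = (2*P)/((5*P)) = (2*P)*(1/(5*P)) = 2/5)
((-193 - 1*243) + j(M))*434 = ((-193 - 1*243) + 2/5)*434 = ((-193 - 243) + 2/5)*434 = (-436 + 2/5)*434 = -2178/5*434 = -945252/5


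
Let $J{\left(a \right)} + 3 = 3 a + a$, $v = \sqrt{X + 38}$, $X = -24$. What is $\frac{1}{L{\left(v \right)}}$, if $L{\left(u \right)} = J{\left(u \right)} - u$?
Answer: $\frac{1}{39} + \frac{\sqrt{14}}{39} \approx 0.12158$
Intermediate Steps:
$v = \sqrt{14}$ ($v = \sqrt{-24 + 38} = \sqrt{14} \approx 3.7417$)
$J{\left(a \right)} = -3 + 4 a$ ($J{\left(a \right)} = -3 + \left(3 a + a\right) = -3 + 4 a$)
$L{\left(u \right)} = -3 + 3 u$ ($L{\left(u \right)} = \left(-3 + 4 u\right) - u = -3 + 3 u$)
$\frac{1}{L{\left(v \right)}} = \frac{1}{-3 + 3 \sqrt{14}}$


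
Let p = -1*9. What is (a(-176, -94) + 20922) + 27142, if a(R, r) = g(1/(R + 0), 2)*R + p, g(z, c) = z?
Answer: 48056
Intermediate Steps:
p = -9
a(R, r) = -8 (a(R, r) = R/(R + 0) - 9 = R/R - 9 = 1 - 9 = -8)
(a(-176, -94) + 20922) + 27142 = (-8 + 20922) + 27142 = 20914 + 27142 = 48056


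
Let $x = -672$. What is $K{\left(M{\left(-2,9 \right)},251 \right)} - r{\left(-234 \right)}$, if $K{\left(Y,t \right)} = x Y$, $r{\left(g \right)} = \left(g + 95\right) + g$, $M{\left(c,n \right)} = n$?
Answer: $-5675$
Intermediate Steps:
$r{\left(g \right)} = 95 + 2 g$ ($r{\left(g \right)} = \left(95 + g\right) + g = 95 + 2 g$)
$K{\left(Y,t \right)} = - 672 Y$
$K{\left(M{\left(-2,9 \right)},251 \right)} - r{\left(-234 \right)} = \left(-672\right) 9 - \left(95 + 2 \left(-234\right)\right) = -6048 - \left(95 - 468\right) = -6048 - -373 = -6048 + 373 = -5675$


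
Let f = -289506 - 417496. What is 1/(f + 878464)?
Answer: 1/171462 ≈ 5.8322e-6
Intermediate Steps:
f = -707002
1/(f + 878464) = 1/(-707002 + 878464) = 1/171462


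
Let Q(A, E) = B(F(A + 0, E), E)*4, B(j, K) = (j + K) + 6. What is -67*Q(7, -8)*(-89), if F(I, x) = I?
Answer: 119260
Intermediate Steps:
B(j, K) = 6 + K + j (B(j, K) = (K + j) + 6 = 6 + K + j)
Q(A, E) = 24 + 4*A + 4*E (Q(A, E) = (6 + E + (A + 0))*4 = (6 + E + A)*4 = (6 + A + E)*4 = 24 + 4*A + 4*E)
-67*Q(7, -8)*(-89) = -67*(24 + 4*7 + 4*(-8))*(-89) = -67*(24 + 28 - 32)*(-89) = -67*20*(-89) = -1340*(-89) = 119260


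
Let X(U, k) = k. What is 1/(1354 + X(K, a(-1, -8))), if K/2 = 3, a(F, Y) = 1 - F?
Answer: 1/1356 ≈ 0.00073746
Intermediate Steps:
K = 6 (K = 2*3 = 6)
1/(1354 + X(K, a(-1, -8))) = 1/(1354 + (1 - 1*(-1))) = 1/(1354 + (1 + 1)) = 1/(1354 + 2) = 1/1356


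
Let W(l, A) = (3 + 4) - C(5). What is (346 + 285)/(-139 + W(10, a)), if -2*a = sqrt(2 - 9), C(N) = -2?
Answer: -631/130 ≈ -4.8538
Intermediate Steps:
a = -I*sqrt(7)/2 (a = -sqrt(2 - 9)/2 = -I*sqrt(7)/2 ≈ -1.3229*I)
W(l, A) = 9 (W(l, A) = (3 + 4) - 1*(-2) = 7 + 2 = 9)
(346 + 285)/(-139 + W(10, a)) = (346 + 285)/(-139 + 9) = 631/(-130) = 631*(-1/130) = -631/130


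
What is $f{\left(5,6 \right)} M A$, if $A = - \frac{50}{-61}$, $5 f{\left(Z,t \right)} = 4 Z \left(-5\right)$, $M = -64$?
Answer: $\frac{64000}{61} \approx 1049.2$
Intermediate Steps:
$f{\left(Z,t \right)} = - 4 Z$ ($f{\left(Z,t \right)} = \frac{4 Z \left(-5\right)}{5} = \frac{\left(-20\right) Z}{5} = - 4 Z$)
$A = \frac{50}{61}$ ($A = \left(-50\right) \left(- \frac{1}{61}\right) = \frac{50}{61} \approx 0.81967$)
$f{\left(5,6 \right)} M A = \left(-4\right) 5 \left(-64\right) \frac{50}{61} = \left(-20\right) \left(-64\right) \frac{50}{61} = 1280 \cdot \frac{50}{61} = \frac{64000}{61}$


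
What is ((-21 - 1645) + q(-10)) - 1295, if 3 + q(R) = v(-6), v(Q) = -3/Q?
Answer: -5927/2 ≈ -2963.5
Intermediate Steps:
q(R) = -5/2 (q(R) = -3 - 3/(-6) = -3 - 3*(-1/6) = -3 + 1/2 = -5/2)
((-21 - 1645) + q(-10)) - 1295 = ((-21 - 1645) - 5/2) - 1295 = (-1666 - 5/2) - 1295 = -3337/2 - 1295 = -5927/2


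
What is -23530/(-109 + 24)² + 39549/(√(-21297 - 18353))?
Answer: -4706/1445 - 39549*I*√1586/7930 ≈ -3.2567 - 198.62*I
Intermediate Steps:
-23530/(-109 + 24)² + 39549/(√(-21297 - 18353)) = -23530/((-85)²) + 39549/(√(-39650)) = -23530/7225 + 39549/((5*I*√1586)) = -23530*1/7225 + 39549*(-I*√1586/7930) = -4706/1445 - 39549*I*√1586/7930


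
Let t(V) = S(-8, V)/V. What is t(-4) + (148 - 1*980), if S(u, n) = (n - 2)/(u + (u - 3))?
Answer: -31619/38 ≈ -832.08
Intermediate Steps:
S(u, n) = (-2 + n)/(-3 + 2*u) (S(u, n) = (-2 + n)/(u + (-3 + u)) = (-2 + n)/(-3 + 2*u))
t(V) = (2/19 - V/19)/V (t(V) = ((-2 + V)/(-3 + 2*(-8)))/V = ((-2 + V)/(-3 - 16))/V = ((-2 + V)/(-19))/V = (-(-2 + V)/19)/V = (2/19 - V/19)/V)
t(-4) + (148 - 1*980) = (1/19)*(2 - 1*(-4))/(-4) + (148 - 1*980) = (1/19)*(-¼)*(2 + 4) + (148 - 980) = (1/19)*(-¼)*6 - 832 = -3/38 - 832 = -31619/38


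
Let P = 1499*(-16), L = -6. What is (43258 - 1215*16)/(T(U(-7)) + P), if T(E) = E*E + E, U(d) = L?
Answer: -11909/11977 ≈ -0.99432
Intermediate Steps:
U(d) = -6
T(E) = E + E² (T(E) = E² + E = E + E²)
P = -23984
(43258 - 1215*16)/(T(U(-7)) + P) = (43258 - 1215*16)/(-6*(1 - 6) - 23984) = (43258 - 19440)/(-6*(-5) - 23984) = 23818/(30 - 23984) = 23818/(-23954) = 23818*(-1/23954) = -11909/11977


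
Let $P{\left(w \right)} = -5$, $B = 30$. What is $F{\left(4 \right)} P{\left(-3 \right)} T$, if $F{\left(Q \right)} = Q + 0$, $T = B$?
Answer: $-600$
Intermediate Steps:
$T = 30$
$F{\left(Q \right)} = Q$
$F{\left(4 \right)} P{\left(-3 \right)} T = 4 \left(-5\right) 30 = \left(-20\right) 30 = -600$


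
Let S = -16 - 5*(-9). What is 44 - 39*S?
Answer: -1087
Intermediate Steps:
S = 29 (S = -16 - 1*(-45) = -16 + 45 = 29)
44 - 39*S = 44 - 39*29 = 44 - 1131 = -1087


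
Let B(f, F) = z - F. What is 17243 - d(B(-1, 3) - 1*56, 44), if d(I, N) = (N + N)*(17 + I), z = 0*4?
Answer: 20939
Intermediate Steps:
z = 0
B(f, F) = -F (B(f, F) = 0 - F = -F)
d(I, N) = 2*N*(17 + I) (d(I, N) = (2*N)*(17 + I) = 2*N*(17 + I))
17243 - d(B(-1, 3) - 1*56, 44) = 17243 - 2*44*(17 + (-1*3 - 1*56)) = 17243 - 2*44*(17 + (-3 - 56)) = 17243 - 2*44*(17 - 59) = 17243 - 2*44*(-42) = 17243 - 1*(-3696) = 17243 + 3696 = 20939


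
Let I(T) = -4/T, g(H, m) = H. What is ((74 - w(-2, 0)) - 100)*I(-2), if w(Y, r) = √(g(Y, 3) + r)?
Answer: -52 - 2*I*√2 ≈ -52.0 - 2.8284*I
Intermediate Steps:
w(Y, r) = √(Y + r)
((74 - w(-2, 0)) - 100)*I(-2) = ((74 - √(-2 + 0)) - 100)*(-4/(-2)) = ((74 - √(-2)) - 100)*(-4*(-½)) = ((74 - I*√2) - 100)*2 = (-26 - I*√2)*2 = -52 - 2*I*√2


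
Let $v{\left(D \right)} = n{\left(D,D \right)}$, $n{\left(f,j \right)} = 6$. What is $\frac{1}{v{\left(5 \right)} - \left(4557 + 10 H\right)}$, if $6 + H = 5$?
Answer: $- \frac{1}{4541} \approx -0.00022022$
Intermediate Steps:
$H = -1$ ($H = -6 + 5 = -1$)
$v{\left(D \right)} = 6$
$\frac{1}{v{\left(5 \right)} - \left(4557 + 10 H\right)} = \frac{1}{6 - 4547} = \frac{1}{-4541} = - \frac{1}{4541}$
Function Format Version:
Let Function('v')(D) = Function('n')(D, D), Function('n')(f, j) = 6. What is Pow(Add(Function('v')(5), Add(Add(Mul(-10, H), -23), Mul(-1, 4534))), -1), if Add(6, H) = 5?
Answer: Rational(-1, 4541) ≈ -0.00022022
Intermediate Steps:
H = -1 (H = Add(-6, 5) = -1)
Function('v')(D) = 6
Pow(Add(Function('v')(5), Add(Add(Mul(-10, H), -23), Mul(-1, 4534))), -1) = Pow(Add(6, Add(Add(Mul(-10, -1), -23), Mul(-1, 4534))), -1) = Pow(Add(6, Add(Add(10, -23), -4534)), -1) = Pow(Add(6, Add(-13, -4534)), -1) = Pow(Add(6, -4547), -1) = Pow(-4541, -1) = Rational(-1, 4541)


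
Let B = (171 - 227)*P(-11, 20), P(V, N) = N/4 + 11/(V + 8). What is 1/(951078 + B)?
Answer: 3/2853010 ≈ 1.0515e-6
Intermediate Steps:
P(V, N) = 11/(8 + V) + N/4 (P(V, N) = N*(¼) + 11/(8 + V) = N/4 + 11/(8 + V) = 11/(8 + V) + N/4)
B = -224/3 (B = (171 - 227)*((44 + 8*20 + 20*(-11))/(4*(8 - 11))) = -14*(44 + 160 - 220)/(-3) = -14*(-1)*(-16)/3 = -56*4/3 = -224/3 ≈ -74.667)
1/(951078 + B) = 1/(951078 - 224/3) = 1/(2853010/3) = 3/2853010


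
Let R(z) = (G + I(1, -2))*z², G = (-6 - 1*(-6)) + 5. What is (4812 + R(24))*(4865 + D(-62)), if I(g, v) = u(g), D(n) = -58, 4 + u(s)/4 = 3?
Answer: 25900116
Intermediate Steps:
u(s) = -4 (u(s) = -16 + 4*3 = -16 + 12 = -4)
G = 5 (G = (-6 + 6) + 5 = 0 + 5 = 5)
I(g, v) = -4
R(z) = z² (R(z) = (5 - 4)*z² = 1*z² = z²)
(4812 + R(24))*(4865 + D(-62)) = (4812 + 24²)*(4865 - 58) = (4812 + 576)*4807 = 5388*4807 = 25900116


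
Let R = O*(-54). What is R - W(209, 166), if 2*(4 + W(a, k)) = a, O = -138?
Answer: 14703/2 ≈ 7351.5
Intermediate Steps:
W(a, k) = -4 + a/2
R = 7452 (R = -138*(-54) = 7452)
R - W(209, 166) = 7452 - (-4 + (½)*209) = 7452 - (-4 + 209/2) = 7452 - 1*201/2 = 7452 - 201/2 = 14703/2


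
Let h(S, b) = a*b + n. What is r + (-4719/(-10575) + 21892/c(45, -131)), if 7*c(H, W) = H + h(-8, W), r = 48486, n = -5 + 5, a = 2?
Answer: 5221187113/109275 ≈ 47780.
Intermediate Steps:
n = 0
h(S, b) = 2*b (h(S, b) = 2*b + 0 = 2*b)
c(H, W) = H/7 + 2*W/7 (c(H, W) = (H + 2*W)/7 = H/7 + 2*W/7)
r + (-4719/(-10575) + 21892/c(45, -131)) = 48486 + (-4719/(-10575) + 21892/((⅐)*45 + (2/7)*(-131))) = 48486 + (-4719*(-1/10575) + 21892/(45/7 - 262/7)) = 48486 + (1573/3525 + 21892/(-31)) = 48486 + (1573/3525 + 21892*(-1/31)) = 48486 + (1573/3525 - 21892/31) = 48486 - 77120537/109275 = 5221187113/109275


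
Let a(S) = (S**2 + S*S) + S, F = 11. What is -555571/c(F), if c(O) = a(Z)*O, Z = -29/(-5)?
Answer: -13889275/20097 ≈ -691.11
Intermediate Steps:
Z = 29/5 (Z = -29*(-1/5) = 29/5 ≈ 5.8000)
a(S) = S + 2*S**2 (a(S) = (S**2 + S**2) + S = 2*S**2 + S = S + 2*S**2)
c(O) = 1827*O/25 (c(O) = (29*(1 + 2*(29/5))/5)*O = (29*(1 + 58/5)/5)*O = ((29/5)*(63/5))*O = 1827*O/25)
-555571/c(F) = -555571/((1827/25)*11) = -555571/20097/25 = -555571*25/20097 = -13889275/20097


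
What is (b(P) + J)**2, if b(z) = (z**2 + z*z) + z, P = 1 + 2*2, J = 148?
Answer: 41209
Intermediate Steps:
P = 5 (P = 1 + 4 = 5)
b(z) = z + 2*z**2 (b(z) = (z**2 + z**2) + z = 2*z**2 + z = z + 2*z**2)
(b(P) + J)**2 = (5*(1 + 2*5) + 148)**2 = (5*(1 + 10) + 148)**2 = (5*11 + 148)**2 = (55 + 148)**2 = 203**2 = 41209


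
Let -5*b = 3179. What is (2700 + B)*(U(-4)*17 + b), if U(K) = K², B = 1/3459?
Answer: -16988188519/17295 ≈ -9.8226e+5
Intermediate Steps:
b = -3179/5 (b = -⅕*3179 = -3179/5 ≈ -635.80)
B = 1/3459 ≈ 0.00028910
(2700 + B)*(U(-4)*17 + b) = (2700 + 1/3459)*((-4)²*17 - 3179/5) = 9339301*(16*17 - 3179/5)/3459 = 9339301*(272 - 3179/5)/3459 = (9339301/3459)*(-1819/5) = -16988188519/17295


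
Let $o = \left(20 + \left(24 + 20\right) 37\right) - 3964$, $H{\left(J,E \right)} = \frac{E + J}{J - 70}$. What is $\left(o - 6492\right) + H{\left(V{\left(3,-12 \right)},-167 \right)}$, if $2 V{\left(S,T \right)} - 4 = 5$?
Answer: $- \frac{1153523}{131} \approx -8805.5$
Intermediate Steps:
$V{\left(S,T \right)} = \frac{9}{2}$ ($V{\left(S,T \right)} = 2 + \frac{1}{2} \cdot 5 = 2 + \frac{5}{2} = \frac{9}{2}$)
$H{\left(J,E \right)} = \frac{E + J}{-70 + J}$
$o = -2316$ ($o = \left(20 + 44 \cdot 37\right) - 3964 = \left(20 + 1628\right) - 3964 = 1648 - 3964 = -2316$)
$\left(o - 6492\right) + H{\left(V{\left(3,-12 \right)},-167 \right)} = \left(-2316 - 6492\right) + \frac{-167 + \frac{9}{2}}{-70 + \frac{9}{2}} = -8808 + \frac{1}{- \frac{131}{2}} \left(- \frac{325}{2}\right) = -8808 - - \frac{325}{131} = -8808 + \frac{325}{131} = - \frac{1153523}{131}$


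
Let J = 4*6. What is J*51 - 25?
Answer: 1199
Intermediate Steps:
J = 24
J*51 - 25 = 24*51 - 25 = 1224 - 25 = 1199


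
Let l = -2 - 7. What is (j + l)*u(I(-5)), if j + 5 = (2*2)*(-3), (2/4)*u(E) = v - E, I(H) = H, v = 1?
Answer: -312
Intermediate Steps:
u(E) = 2 - 2*E (u(E) = 2*(1 - E) = 2 - 2*E)
l = -9
j = -17 (j = -5 + (2*2)*(-3) = -5 + 4*(-3) = -5 - 12 = -17)
(j + l)*u(I(-5)) = (-17 - 9)*(2 - 2*(-5)) = -26*(2 + 10) = -26*12 = -312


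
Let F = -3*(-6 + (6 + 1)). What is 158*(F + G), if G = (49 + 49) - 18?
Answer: 12166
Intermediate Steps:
F = -3 (F = -3*(-6 + 7) = -3*1 = -3)
G = 80 (G = 98 - 18 = 80)
158*(F + G) = 158*(-3 + 80) = 158*77 = 12166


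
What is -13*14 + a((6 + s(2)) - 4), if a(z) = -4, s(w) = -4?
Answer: -186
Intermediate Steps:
-13*14 + a((6 + s(2)) - 4) = -13*14 - 4 = -182 - 4 = -186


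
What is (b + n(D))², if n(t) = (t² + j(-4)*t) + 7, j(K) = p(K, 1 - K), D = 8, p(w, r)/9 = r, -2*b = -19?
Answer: 776161/4 ≈ 1.9404e+5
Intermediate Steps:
b = 19/2 (b = -½*(-19) = 19/2 ≈ 9.5000)
p(w, r) = 9*r
j(K) = 9 - 9*K (j(K) = 9*(1 - K) = 9 - 9*K)
n(t) = 7 + t² + 45*t (n(t) = (t² + (9 - 9*(-4))*t) + 7 = (t² + (9 + 36)*t) + 7 = (t² + 45*t) + 7 = 7 + t² + 45*t)
(b + n(D))² = (19/2 + (7 + 8² + 45*8))² = (19/2 + (7 + 64 + 360))² = (19/2 + 431)² = (881/2)² = 776161/4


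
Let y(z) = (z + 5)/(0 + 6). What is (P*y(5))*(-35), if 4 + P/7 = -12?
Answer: 19600/3 ≈ 6533.3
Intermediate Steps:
y(z) = 5/6 + z/6 (y(z) = (5 + z)/6 = (5 + z)*(1/6) = 5/6 + z/6)
P = -112 (P = -28 + 7*(-12) = -28 - 84 = -112)
(P*y(5))*(-35) = -112*(5/6 + (1/6)*5)*(-35) = -112*(5/6 + 5/6)*(-35) = -112*5/3*(-35) = -560/3*(-35) = 19600/3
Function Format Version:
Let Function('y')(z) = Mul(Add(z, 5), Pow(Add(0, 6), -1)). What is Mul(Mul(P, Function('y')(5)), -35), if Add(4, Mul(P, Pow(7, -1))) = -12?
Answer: Rational(19600, 3) ≈ 6533.3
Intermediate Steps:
Function('y')(z) = Add(Rational(5, 6), Mul(Rational(1, 6), z)) (Function('y')(z) = Mul(Add(5, z), Pow(6, -1)) = Mul(Add(5, z), Rational(1, 6)) = Add(Rational(5, 6), Mul(Rational(1, 6), z)))
P = -112 (P = Add(-28, Mul(7, -12)) = Add(-28, -84) = -112)
Mul(Mul(P, Function('y')(5)), -35) = Mul(Mul(-112, Add(Rational(5, 6), Mul(Rational(1, 6), 5))), -35) = Mul(Mul(-112, Add(Rational(5, 6), Rational(5, 6))), -35) = Mul(Mul(-112, Rational(5, 3)), -35) = Mul(Rational(-560, 3), -35) = Rational(19600, 3)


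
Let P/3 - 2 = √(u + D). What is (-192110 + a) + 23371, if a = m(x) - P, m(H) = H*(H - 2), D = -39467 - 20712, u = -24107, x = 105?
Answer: -157930 - 3*I*√84286 ≈ -1.5793e+5 - 870.96*I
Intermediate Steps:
D = -60179
m(H) = H*(-2 + H)
P = 6 + 3*I*√84286 (P = 6 + 3*√(-24107 - 60179) = 6 + 3*√(-84286) = 6 + 3*(I*√84286) = 6 + 3*I*√84286 ≈ 6.0 + 870.96*I)
a = 10809 - 3*I*√84286 (a = 105*(-2 + 105) - (6 + 3*I*√84286) = 105*103 + (-6 - 3*I*√84286) = 10815 + (-6 - 3*I*√84286) = 10809 - 3*I*√84286 ≈ 10809.0 - 870.96*I)
(-192110 + a) + 23371 = (-192110 + (10809 - 3*I*√84286)) + 23371 = (-181301 - 3*I*√84286) + 23371 = -157930 - 3*I*√84286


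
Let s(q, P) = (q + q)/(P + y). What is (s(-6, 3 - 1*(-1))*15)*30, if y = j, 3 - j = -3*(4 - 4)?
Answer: -5400/7 ≈ -771.43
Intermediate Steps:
j = 3 (j = 3 - (-3)*(4 - 4) = 3 - (-3)*0 = 3 - 1*0 = 3 + 0 = 3)
y = 3
s(q, P) = 2*q/(3 + P) (s(q, P) = (q + q)/(P + 3) = (2*q)/(3 + P) = 2*q/(3 + P))
(s(-6, 3 - 1*(-1))*15)*30 = ((2*(-6)/(3 + (3 - 1*(-1))))*15)*30 = ((2*(-6)/(3 + (3 + 1)))*15)*30 = ((2*(-6)/(3 + 4))*15)*30 = ((2*(-6)/7)*15)*30 = ((2*(-6)*(⅐))*15)*30 = -12/7*15*30 = -180/7*30 = -5400/7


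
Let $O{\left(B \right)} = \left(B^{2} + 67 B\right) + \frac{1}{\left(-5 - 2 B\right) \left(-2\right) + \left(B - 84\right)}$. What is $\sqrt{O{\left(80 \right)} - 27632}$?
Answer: $\frac{3 i \sqrt{187423594}}{326} \approx 125.98 i$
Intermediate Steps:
$O{\left(B \right)} = B^{2} + \frac{1}{-74 + 5 B} + 67 B$ ($O{\left(B \right)} = \left(B^{2} + 67 B\right) + \frac{1}{\left(10 + 4 B\right) + \left(-84 + B\right)} = \left(B^{2} + 67 B\right) + \frac{1}{-74 + 5 B} = B^{2} + \frac{1}{-74 + 5 B} + 67 B$)
$\sqrt{O{\left(80 \right)} - 27632} = \sqrt{\frac{1 - 396640 + 5 \cdot 80^{3} + 261 \cdot 80^{2}}{-74 + 5 \cdot 80} - 27632} = \sqrt{\frac{1 - 396640 + 5 \cdot 512000 + 261 \cdot 6400}{-74 + 400} - 27632} = \sqrt{\frac{1 - 396640 + 2560000 + 1670400}{326} - 27632} = \sqrt{\frac{1}{326} \cdot 3833761 - 27632} = \sqrt{\frac{3833761}{326} - 27632} = \sqrt{- \frac{5174271}{326}} = \frac{3 i \sqrt{187423594}}{326}$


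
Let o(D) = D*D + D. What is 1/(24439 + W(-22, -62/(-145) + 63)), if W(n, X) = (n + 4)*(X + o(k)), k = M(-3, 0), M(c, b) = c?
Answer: 145/3362449 ≈ 4.3123e-5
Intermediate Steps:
k = -3
o(D) = D + D**2 (o(D) = D**2 + D = D + D**2)
W(n, X) = (4 + n)*(6 + X) (W(n, X) = (n + 4)*(X - 3*(1 - 3)) = (4 + n)*(X - 3*(-2)) = (4 + n)*(X + 6) = (4 + n)*(6 + X))
1/(24439 + W(-22, -62/(-145) + 63)) = 1/(24439 + (24 + 4*(-62/(-145) + 63) + 6*(-22) + (-62/(-145) + 63)*(-22))) = 1/(24439 + (24 + 4*(-62*(-1/145) + 63) - 132 + (-62*(-1/145) + 63)*(-22))) = 1/(24439 + (24 + 4*(62/145 + 63) - 132 + (62/145 + 63)*(-22))) = 1/(24439 + (24 + 4*(9197/145) - 132 + (9197/145)*(-22))) = 1/(24439 + (24 + 36788/145 - 132 - 202334/145)) = 1/(24439 - 181206/145) = 1/(3362449/145) = 145/3362449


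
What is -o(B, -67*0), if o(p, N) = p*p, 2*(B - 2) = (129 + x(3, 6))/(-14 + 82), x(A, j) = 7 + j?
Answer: -42849/4624 ≈ -9.2666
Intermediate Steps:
B = 207/68 (B = 2 + ((129 + (7 + 6))/(-14 + 82))/2 = 2 + ((129 + 13)/68)/2 = 2 + (142*(1/68))/2 = 2 + (1/2)*(71/34) = 2 + 71/68 = 207/68 ≈ 3.0441)
o(p, N) = p**2
-o(B, -67*0) = -(207/68)**2 = -1*42849/4624 = -42849/4624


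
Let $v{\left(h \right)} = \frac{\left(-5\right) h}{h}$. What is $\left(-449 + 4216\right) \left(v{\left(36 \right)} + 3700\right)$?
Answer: $13919065$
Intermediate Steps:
$v{\left(h \right)} = -5$
$\left(-449 + 4216\right) \left(v{\left(36 \right)} + 3700\right) = \left(-449 + 4216\right) \left(-5 + 3700\right) = 3767 \cdot 3695 = 13919065$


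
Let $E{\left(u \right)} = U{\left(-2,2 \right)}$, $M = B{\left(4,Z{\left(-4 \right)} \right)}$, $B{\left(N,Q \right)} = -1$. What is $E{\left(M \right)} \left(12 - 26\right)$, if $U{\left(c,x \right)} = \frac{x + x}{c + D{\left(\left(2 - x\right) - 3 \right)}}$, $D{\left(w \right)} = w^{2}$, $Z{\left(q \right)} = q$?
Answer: $-8$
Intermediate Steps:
$M = -1$
$U{\left(c,x \right)} = \frac{2 x}{c + \left(-1 - x\right)^{2}}$ ($U{\left(c,x \right)} = \frac{x + x}{c + \left(\left(2 - x\right) - 3\right)^{2}} = \frac{2 x}{c + \left(\left(2 - x\right) - 3\right)^{2}} = \frac{2 x}{c + \left(-1 - x\right)^{2}}$)
$E{\left(u \right)} = \frac{4}{7}$ ($E{\left(u \right)} = 2 \cdot 2 \frac{1}{-2 + \left(1 + 2\right)^{2}} = 2 \cdot 2 \frac{1}{-2 + 3^{2}} = 2 \cdot 2 \frac{1}{-2 + 9} = 2 \cdot 2 \cdot \frac{1}{7} = \frac{4}{7}$)
$E{\left(M \right)} \left(12 - 26\right) = \frac{4 \left(12 - 26\right)}{7} = \frac{4}{7} \left(-14\right) = -8$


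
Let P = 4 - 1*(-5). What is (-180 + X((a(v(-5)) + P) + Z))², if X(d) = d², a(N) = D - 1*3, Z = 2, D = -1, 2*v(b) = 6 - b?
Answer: 17161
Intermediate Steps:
v(b) = 3 - b/2 (v(b) = (6 - b)/2 = 3 - b/2)
P = 9 (P = 4 + 5 = 9)
a(N) = -4 (a(N) = -1 - 1*3 = -1 - 3 = -4)
(-180 + X((a(v(-5)) + P) + Z))² = (-180 + ((-4 + 9) + 2)²)² = (-180 + (5 + 2)²)² = (-180 + 7²)² = (-180 + 49)² = (-131)² = 17161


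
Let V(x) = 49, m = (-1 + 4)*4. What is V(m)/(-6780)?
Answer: -49/6780 ≈ -0.0072271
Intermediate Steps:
m = 12 (m = 3*4 = 12)
V(m)/(-6780) = 49/(-6780) = 49*(-1/6780) = -49/6780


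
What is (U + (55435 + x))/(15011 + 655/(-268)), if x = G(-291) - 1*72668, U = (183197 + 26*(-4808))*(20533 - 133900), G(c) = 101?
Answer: -1767923504660/4022293 ≈ -4.3953e+5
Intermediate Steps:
U = -6596712363 (U = (183197 - 125008)*(-113367) = 58189*(-113367) = -6596712363)
x = -72567 (x = 101 - 1*72668 = 101 - 72668 = -72567)
(U + (55435 + x))/(15011 + 655/(-268)) = (-6596712363 + (55435 - 72567))/(15011 + 655/(-268)) = (-6596712363 - 17132)/(15011 - 1/268*655) = -6596729495/(15011 - 655/268) = -6596729495/4022293/268 = -6596729495*268/4022293 = -1767923504660/4022293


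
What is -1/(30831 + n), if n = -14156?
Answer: -1/16675 ≈ -5.9970e-5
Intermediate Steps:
-1/(30831 + n) = -1/(30831 - 14156) = -1/16675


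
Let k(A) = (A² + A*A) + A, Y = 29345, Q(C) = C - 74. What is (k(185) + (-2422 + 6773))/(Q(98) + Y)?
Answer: 72986/29369 ≈ 2.4851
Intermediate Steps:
Q(C) = -74 + C
k(A) = A + 2*A² (k(A) = (A² + A²) + A = 2*A² + A = A + 2*A²)
(k(185) + (-2422 + 6773))/(Q(98) + Y) = (185*(1 + 2*185) + (-2422 + 6773))/((-74 + 98) + 29345) = (185*(1 + 370) + 4351)/(24 + 29345) = (185*371 + 4351)/29369 = (68635 + 4351)*(1/29369) = 72986*(1/29369) = 72986/29369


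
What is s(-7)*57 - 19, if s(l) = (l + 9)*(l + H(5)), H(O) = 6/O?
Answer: -3401/5 ≈ -680.20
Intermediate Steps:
s(l) = (9 + l)*(6/5 + l) (s(l) = (l + 9)*(l + 6/5) = (9 + l)*(l + 6*(⅕)) = (9 + l)*(l + 6/5) = (9 + l)*(6/5 + l))
s(-7)*57 - 19 = (54/5 + (-7)² + (51/5)*(-7))*57 - 19 = (54/5 + 49 - 357/5)*57 - 19 = -58/5*57 - 19 = -3306/5 - 19 = -3401/5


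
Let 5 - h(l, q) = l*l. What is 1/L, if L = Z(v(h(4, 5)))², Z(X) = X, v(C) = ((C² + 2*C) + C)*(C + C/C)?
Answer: 1/774400 ≈ 1.2913e-6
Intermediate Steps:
h(l, q) = 5 - l² (h(l, q) = 5 - l*l = 5 - l²)
v(C) = (1 + C)*(C² + 3*C) (v(C) = (C² + 3*C)*(C + 1) = (C² + 3*C)*(1 + C) = (1 + C)*(C² + 3*C))
L = 774400 (L = ((5 - 1*4²)*(3 + (5 - 1*4²)² + 4*(5 - 1*4²)))² = ((5 - 1*16)*(3 + (5 - 1*16)² + 4*(5 - 1*16)))² = ((5 - 16)*(3 + (5 - 16)² + 4*(5 - 16)))² = (-11*(3 + (-11)² + 4*(-11)))² = (-11*(3 + 121 - 44))² = (-11*80)² = (-880)² = 774400)
1/L = 1/774400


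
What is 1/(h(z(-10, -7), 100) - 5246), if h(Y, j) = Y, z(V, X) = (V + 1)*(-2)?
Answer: -1/5228 ≈ -0.00019128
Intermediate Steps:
z(V, X) = -2 - 2*V (z(V, X) = (1 + V)*(-2) = -2 - 2*V)
1/(h(z(-10, -7), 100) - 5246) = 1/((-2 - 2*(-10)) - 5246) = 1/((-2 + 20) - 5246) = 1/(18 - 5246) = 1/(-5228) = -1/5228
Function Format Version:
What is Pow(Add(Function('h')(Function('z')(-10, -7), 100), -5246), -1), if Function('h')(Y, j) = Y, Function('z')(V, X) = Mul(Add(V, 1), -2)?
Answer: Rational(-1, 5228) ≈ -0.00019128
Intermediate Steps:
Function('z')(V, X) = Add(-2, Mul(-2, V)) (Function('z')(V, X) = Mul(Add(1, V), -2) = Add(-2, Mul(-2, V)))
Pow(Add(Function('h')(Function('z')(-10, -7), 100), -5246), -1) = Pow(Add(Add(-2, Mul(-2, -10)), -5246), -1) = Pow(Add(Add(-2, 20), -5246), -1) = Pow(Add(18, -5246), -1) = Pow(-5228, -1) = Rational(-1, 5228)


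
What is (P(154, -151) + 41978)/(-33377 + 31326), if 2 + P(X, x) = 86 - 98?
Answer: -41964/2051 ≈ -20.460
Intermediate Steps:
P(X, x) = -14 (P(X, x) = -2 + (86 - 98) = -2 - 12 = -14)
(P(154, -151) + 41978)/(-33377 + 31326) = (-14 + 41978)/(-33377 + 31326) = 41964/(-2051) = 41964*(-1/2051) = -41964/2051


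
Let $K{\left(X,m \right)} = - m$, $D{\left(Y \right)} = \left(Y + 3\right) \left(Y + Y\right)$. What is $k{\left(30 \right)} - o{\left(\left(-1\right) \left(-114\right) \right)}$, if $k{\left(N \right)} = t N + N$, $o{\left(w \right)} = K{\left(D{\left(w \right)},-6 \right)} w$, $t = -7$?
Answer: $-864$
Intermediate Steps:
$D{\left(Y \right)} = 2 Y \left(3 + Y\right)$ ($D{\left(Y \right)} = \left(3 + Y\right) 2 Y = 2 Y \left(3 + Y\right)$)
$o{\left(w \right)} = 6 w$ ($o{\left(w \right)} = \left(-1\right) \left(-6\right) w = 6 w$)
$k{\left(N \right)} = - 6 N$ ($k{\left(N \right)} = - 7 N + N = - 6 N$)
$k{\left(30 \right)} - o{\left(\left(-1\right) \left(-114\right) \right)} = \left(-6\right) 30 - 6 \left(\left(-1\right) \left(-114\right)\right) = -180 - 6 \cdot 114 = -180 - 684 = -864$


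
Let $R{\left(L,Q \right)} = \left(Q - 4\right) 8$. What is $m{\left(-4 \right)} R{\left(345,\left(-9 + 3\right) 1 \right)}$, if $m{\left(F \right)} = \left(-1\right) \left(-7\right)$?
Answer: $-560$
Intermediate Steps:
$m{\left(F \right)} = 7$
$R{\left(L,Q \right)} = -32 + 8 Q$ ($R{\left(L,Q \right)} = \left(-4 + Q\right) 8 = -32 + 8 Q$)
$m{\left(-4 \right)} R{\left(345,\left(-9 + 3\right) 1 \right)} = 7 \left(-32 + 8 \left(-9 + 3\right) 1\right) = 7 \left(-32 + 8 \left(\left(-6\right) 1\right)\right) = 7 \left(-32 + 8 \left(-6\right)\right) = 7 \left(-32 - 48\right) = 7 \left(-80\right) = -560$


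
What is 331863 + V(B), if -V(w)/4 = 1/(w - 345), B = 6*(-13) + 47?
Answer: 31195123/94 ≈ 3.3186e+5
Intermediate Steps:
B = -31 (B = -78 + 47 = -31)
V(w) = -4/(-345 + w) (V(w) = -4/(w - 345) = -4/(-345 + w))
331863 + V(B) = 331863 - 4/(-345 - 31) = 331863 - 4/(-376) = 331863 - 4*(-1/376) = 331863 + 1/94 = 31195123/94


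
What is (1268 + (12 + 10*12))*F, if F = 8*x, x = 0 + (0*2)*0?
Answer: 0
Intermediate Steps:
x = 0 (x = 0 + 0*0 = 0 + 0 = 0)
F = 0 (F = 8*0 = 0)
(1268 + (12 + 10*12))*F = (1268 + (12 + 10*12))*0 = (1268 + (12 + 120))*0 = (1268 + 132)*0 = 1400*0 = 0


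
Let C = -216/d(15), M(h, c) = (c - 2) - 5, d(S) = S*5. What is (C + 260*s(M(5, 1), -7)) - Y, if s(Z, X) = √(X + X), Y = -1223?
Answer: 30503/25 + 260*I*√14 ≈ 1220.1 + 972.83*I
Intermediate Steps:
d(S) = 5*S
M(h, c) = -7 + c (M(h, c) = (-2 + c) - 5 = -7 + c)
s(Z, X) = √2*√X (s(Z, X) = √(2*X) = √2*√X)
C = -72/25 (C = -216/(5*15) = -216/75 = -216*1/75 = -72/25 ≈ -2.8800)
(C + 260*s(M(5, 1), -7)) - Y = (-72/25 + 260*(√2*√(-7))) - 1*(-1223) = (-72/25 + 260*(√2*(I*√7))) + 1223 = (-72/25 + 260*(I*√14)) + 1223 = (-72/25 + 260*I*√14) + 1223 = 30503/25 + 260*I*√14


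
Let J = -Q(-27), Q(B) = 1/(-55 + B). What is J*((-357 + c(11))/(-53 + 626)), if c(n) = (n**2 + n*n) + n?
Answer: -52/23493 ≈ -0.0022134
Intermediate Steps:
c(n) = n + 2*n**2 (c(n) = (n**2 + n**2) + n = 2*n**2 + n = n + 2*n**2)
J = 1/82 (J = -1/(-55 - 27) = -1/(-82) = -1*(-1/82) = 1/82 ≈ 0.012195)
J*((-357 + c(11))/(-53 + 626)) = ((-357 + 11*(1 + 2*11))/(-53 + 626))/82 = ((-357 + 11*(1 + 22))/573)/82 = ((-357 + 11*23)*(1/573))/82 = ((-357 + 253)*(1/573))/82 = (-104*1/573)/82 = (1/82)*(-104/573) = -52/23493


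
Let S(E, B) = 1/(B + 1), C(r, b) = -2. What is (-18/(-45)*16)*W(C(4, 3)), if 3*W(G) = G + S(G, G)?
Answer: -32/5 ≈ -6.4000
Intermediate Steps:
S(E, B) = 1/(1 + B)
W(G) = G/3 + 1/(3*(1 + G)) (W(G) = (G + 1/(1 + G))/3 = G/3 + 1/(3*(1 + G)))
(-18/(-45)*16)*W(C(4, 3)) = (-18/(-45)*16)*((1 - 2*(1 - 2))/(3*(1 - 2))) = (-18*(-1/45)*16)*((1/3)*(1 - 2*(-1))/(-1)) = ((2/5)*16)*((1/3)*(-1)*(1 + 2)) = 32*((1/3)*(-1)*3)/5 = (32/5)*(-1) = -32/5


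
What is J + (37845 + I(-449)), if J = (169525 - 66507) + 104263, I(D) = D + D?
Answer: 244228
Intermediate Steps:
I(D) = 2*D
J = 207281 (J = 103018 + 104263 = 207281)
J + (37845 + I(-449)) = 207281 + (37845 + 2*(-449)) = 207281 + (37845 - 898) = 207281 + 36947 = 244228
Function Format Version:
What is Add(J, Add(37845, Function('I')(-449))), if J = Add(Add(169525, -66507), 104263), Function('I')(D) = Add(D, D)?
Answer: 244228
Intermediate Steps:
Function('I')(D) = Mul(2, D)
J = 207281 (J = Add(103018, 104263) = 207281)
Add(J, Add(37845, Function('I')(-449))) = Add(207281, Add(37845, Mul(2, -449))) = Add(207281, Add(37845, -898)) = Add(207281, 36947) = 244228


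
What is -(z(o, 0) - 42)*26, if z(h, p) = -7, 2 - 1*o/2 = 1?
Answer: 1274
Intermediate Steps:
o = 2 (o = 4 - 2*1 = 4 - 2 = 2)
-(z(o, 0) - 42)*26 = -(-7 - 42)*26 = -(-49)*26 = -1*(-1274) = 1274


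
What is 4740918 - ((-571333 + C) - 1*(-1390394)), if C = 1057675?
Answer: 2864182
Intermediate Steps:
4740918 - ((-571333 + C) - 1*(-1390394)) = 4740918 - ((-571333 + 1057675) - 1*(-1390394)) = 4740918 - (486342 + 1390394) = 4740918 - 1*1876736 = 4740918 - 1876736 = 2864182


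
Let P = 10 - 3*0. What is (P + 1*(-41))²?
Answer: 961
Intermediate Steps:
P = 10 (P = 10 + 0 = 10)
(P + 1*(-41))² = (10 + 1*(-41))² = (10 - 41)² = (-31)² = 961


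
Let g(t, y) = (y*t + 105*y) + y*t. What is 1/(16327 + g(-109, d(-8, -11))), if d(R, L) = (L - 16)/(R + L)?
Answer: 19/307162 ≈ 6.1857e-5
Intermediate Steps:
d(R, L) = (-16 + L)/(L + R)
g(t, y) = 105*y + 2*t*y (g(t, y) = (t*y + 105*y) + t*y = (105*y + t*y) + t*y = 105*y + 2*t*y)
1/(16327 + g(-109, d(-8, -11))) = 1/(16327 + ((-16 - 11)/(-11 - 8))*(105 + 2*(-109))) = 1/(16327 + (-27/(-19))*(105 - 218)) = 1/(16327 - 1/19*(-27)*(-113)) = 1/(16327 + (27/19)*(-113)) = 1/(16327 - 3051/19) = 1/(307162/19) = 19/307162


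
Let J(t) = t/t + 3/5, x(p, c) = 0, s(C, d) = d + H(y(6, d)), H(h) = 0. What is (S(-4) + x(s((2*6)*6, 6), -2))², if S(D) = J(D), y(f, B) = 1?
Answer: 64/25 ≈ 2.5600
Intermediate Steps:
s(C, d) = d (s(C, d) = d + 0 = d)
J(t) = 8/5 (J(t) = 1 + 3*(⅕) = 1 + ⅗ = 8/5)
S(D) = 8/5
(S(-4) + x(s((2*6)*6, 6), -2))² = (8/5 + 0)² = (8/5)² = 64/25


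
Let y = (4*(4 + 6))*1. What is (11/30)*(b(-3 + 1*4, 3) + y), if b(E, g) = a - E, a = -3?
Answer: 66/5 ≈ 13.200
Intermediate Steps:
b(E, g) = -3 - E
y = 40 (y = (4*10)*1 = 40*1 = 40)
(11/30)*(b(-3 + 1*4, 3) + y) = (11/30)*((-3 - (-3 + 1*4)) + 40) = (11*(1/30))*((-3 - (-3 + 4)) + 40) = 11*((-3 - 1*1) + 40)/30 = 11*((-3 - 1) + 40)/30 = 11*(-4 + 40)/30 = (11/30)*36 = 66/5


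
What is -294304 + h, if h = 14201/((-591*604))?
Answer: -105055947257/356964 ≈ -2.9430e+5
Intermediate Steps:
h = -14201/356964 (h = 14201/(-356964) = 14201*(-1/356964) = -14201/356964 ≈ -0.039783)
-294304 + h = -294304 - 14201/356964 = -105055947257/356964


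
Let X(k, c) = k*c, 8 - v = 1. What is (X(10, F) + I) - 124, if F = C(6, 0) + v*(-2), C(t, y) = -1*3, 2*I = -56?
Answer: -322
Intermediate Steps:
v = 7 (v = 8 - 1*1 = 8 - 1 = 7)
I = -28 (I = (1/2)*(-56) = -28)
C(t, y) = -3
F = -17 (F = -3 + 7*(-2) = -3 - 14 = -17)
X(k, c) = c*k
(X(10, F) + I) - 124 = (-17*10 - 28) - 124 = (-170 - 28) - 124 = -198 - 124 = -322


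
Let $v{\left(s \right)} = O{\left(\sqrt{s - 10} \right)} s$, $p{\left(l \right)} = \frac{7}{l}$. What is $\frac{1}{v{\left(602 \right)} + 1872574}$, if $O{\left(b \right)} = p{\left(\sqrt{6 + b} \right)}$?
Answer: $\frac{1}{1872574 + \frac{4214}{\sqrt{6 + 4 \sqrt{37}}}} \approx 5.3381 \cdot 10^{-7}$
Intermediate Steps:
$O{\left(b \right)} = \frac{7}{\sqrt{6 + b}}$
$v{\left(s \right)} = \frac{7 s}{\sqrt{6 + \sqrt{-10 + s}}}$ ($v{\left(s \right)} = \frac{7}{\sqrt{6 + \sqrt{s - 10}}} s = \frac{7}{\sqrt{6 + \sqrt{-10 + s}}} s = \frac{7 s}{\sqrt{6 + \sqrt{-10 + s}}}$)
$\frac{1}{v{\left(602 \right)} + 1872574} = \frac{1}{7 \cdot 602 \frac{1}{\sqrt{6 + \sqrt{-10 + 602}}} + 1872574} = \frac{1}{7 \cdot 602 \frac{1}{\sqrt{6 + \sqrt{592}}} + 1872574} = \frac{1}{7 \cdot 602 \frac{1}{\sqrt{6 + 4 \sqrt{37}}} + 1872574} = \frac{1}{\frac{4214}{\sqrt{6 + 4 \sqrt{37}}} + 1872574} = \frac{1}{1872574 + \frac{4214}{\sqrt{6 + 4 \sqrt{37}}}}$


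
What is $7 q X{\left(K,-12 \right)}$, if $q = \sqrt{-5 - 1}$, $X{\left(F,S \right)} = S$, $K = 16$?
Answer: $- 84 i \sqrt{6} \approx - 205.76 i$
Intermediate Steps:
$q = i \sqrt{6}$ ($q = \sqrt{-6} = i \sqrt{6} \approx 2.4495 i$)
$7 q X{\left(K,-12 \right)} = 7 i \sqrt{6} \left(-12\right) = - 84 i \sqrt{6}$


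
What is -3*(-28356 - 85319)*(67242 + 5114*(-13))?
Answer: 259179000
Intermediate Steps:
-3*(-28356 - 85319)*(67242 + 5114*(-13)) = -(-341025)*(67242 - 66482) = -(-341025)*760 = -3*(-86393000) = 259179000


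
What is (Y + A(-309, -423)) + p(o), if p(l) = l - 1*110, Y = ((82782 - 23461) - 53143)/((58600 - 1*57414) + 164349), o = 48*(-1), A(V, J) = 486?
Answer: 54301658/165535 ≈ 328.04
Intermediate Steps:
o = -48
Y = 6178/165535 (Y = (59321 - 53143)/((58600 - 57414) + 164349) = 6178/(1186 + 164349) = 6178/165535 ≈ 0.037321)
p(l) = -110 + l (p(l) = l - 110 = -110 + l)
(Y + A(-309, -423)) + p(o) = (6178/165535 + 486) + (-110 - 48) = 80456188/165535 - 158 = 54301658/165535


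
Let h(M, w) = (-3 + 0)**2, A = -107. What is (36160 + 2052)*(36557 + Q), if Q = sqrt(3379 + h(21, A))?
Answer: 1396916084 + 840664*sqrt(7) ≈ 1.3991e+9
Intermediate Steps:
h(M, w) = 9 (h(M, w) = (-3)**2 = 9)
Q = 22*sqrt(7) (Q = sqrt(3379 + 9) = sqrt(3388) = 22*sqrt(7) ≈ 58.207)
(36160 + 2052)*(36557 + Q) = (36160 + 2052)*(36557 + 22*sqrt(7)) = 38212*(36557 + 22*sqrt(7)) = 1396916084 + 840664*sqrt(7)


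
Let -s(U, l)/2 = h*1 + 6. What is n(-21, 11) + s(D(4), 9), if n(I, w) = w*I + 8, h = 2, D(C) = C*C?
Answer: -239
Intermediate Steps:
D(C) = C²
n(I, w) = 8 + I*w (n(I, w) = I*w + 8 = 8 + I*w)
s(U, l) = -16 (s(U, l) = -2*(2*1 + 6) = -2*(2 + 6) = -2*8 = -16)
n(-21, 11) + s(D(4), 9) = (8 - 21*11) - 16 = (8 - 231) - 16 = -223 - 16 = -239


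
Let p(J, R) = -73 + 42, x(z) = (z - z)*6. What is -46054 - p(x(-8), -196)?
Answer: -46023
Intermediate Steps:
x(z) = 0 (x(z) = 0*6 = 0)
p(J, R) = -31
-46054 - p(x(-8), -196) = -46054 - 1*(-31) = -46054 + 31 = -46023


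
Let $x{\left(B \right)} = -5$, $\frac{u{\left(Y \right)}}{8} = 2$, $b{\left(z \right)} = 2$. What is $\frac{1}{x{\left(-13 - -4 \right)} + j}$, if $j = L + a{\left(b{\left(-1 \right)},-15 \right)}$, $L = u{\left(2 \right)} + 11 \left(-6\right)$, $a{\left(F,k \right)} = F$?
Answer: $- \frac{1}{53} \approx -0.018868$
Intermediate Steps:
$u{\left(Y \right)} = 16$ ($u{\left(Y \right)} = 8 \cdot 2 = 16$)
$L = -50$ ($L = 16 + 11 \left(-6\right) = 16 - 66 = -50$)
$j = -48$ ($j = -50 + 2 = -48$)
$\frac{1}{x{\left(-13 - -4 \right)} + j} = \frac{1}{-5 - 48} = \frac{1}{-53} = - \frac{1}{53}$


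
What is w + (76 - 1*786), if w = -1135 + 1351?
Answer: -494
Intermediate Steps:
w = 216
w + (76 - 1*786) = 216 + (76 - 1*786) = 216 + (76 - 786) = 216 - 710 = -494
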